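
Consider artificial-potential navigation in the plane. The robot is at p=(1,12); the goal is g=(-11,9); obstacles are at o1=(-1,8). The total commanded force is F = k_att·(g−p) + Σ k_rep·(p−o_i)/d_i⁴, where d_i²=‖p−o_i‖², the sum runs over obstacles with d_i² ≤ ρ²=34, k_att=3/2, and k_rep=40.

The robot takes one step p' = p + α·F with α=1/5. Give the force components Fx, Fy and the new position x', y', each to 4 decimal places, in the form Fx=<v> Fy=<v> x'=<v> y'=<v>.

Fx=-17.8000 Fy=-4.1000 x'=-2.5600 y'=11.1800

F_att = 3/2·(g−p) = 3/2·(-12,-3) = (-18.0000,-4.5000)
o1: d²=20 ≤ ρ²=34; F_rep = 40·(2,4)/20² = (0.2000,0.4000)
F = F_att + ΣF_rep = (-17.8000,-4.1000)
p' = p + 1/5·F = (-2.5600,11.1800)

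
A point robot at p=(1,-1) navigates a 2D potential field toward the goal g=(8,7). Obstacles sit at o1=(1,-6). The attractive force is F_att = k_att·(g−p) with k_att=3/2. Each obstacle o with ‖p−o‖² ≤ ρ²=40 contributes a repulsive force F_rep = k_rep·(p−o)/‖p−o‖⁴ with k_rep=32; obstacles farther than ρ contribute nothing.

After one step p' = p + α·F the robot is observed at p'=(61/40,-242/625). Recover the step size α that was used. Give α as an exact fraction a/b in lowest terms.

F_att = 3/2·(g−p) = 3/2·(7,8) = (10.5000,12.0000)
o1: d²=25 ≤ ρ²=40; F_rep = 32·(0,5)/25² = (0.0000,0.2560)
F = F_att + ΣF_rep = (10.5000,12.2560)
Δp = p'−p = (0.5250,0.6128); α = Δx/Fx = (21/40) / (21/2) = 1/20
check: Δy/Fy = (383/625) / (1532/125) = 1/20 ✓

α = 1/20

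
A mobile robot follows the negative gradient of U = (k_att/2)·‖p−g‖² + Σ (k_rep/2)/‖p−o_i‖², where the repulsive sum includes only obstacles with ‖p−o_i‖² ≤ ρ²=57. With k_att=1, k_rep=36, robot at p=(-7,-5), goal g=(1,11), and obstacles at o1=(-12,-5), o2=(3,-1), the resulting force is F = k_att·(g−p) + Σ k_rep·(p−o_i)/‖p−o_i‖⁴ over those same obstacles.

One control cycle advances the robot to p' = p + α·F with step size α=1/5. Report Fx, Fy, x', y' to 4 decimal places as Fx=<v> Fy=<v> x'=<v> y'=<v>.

F_att = 1·(g−p) = 1·(8,16) = (8.0000,16.0000)
o1: d²=25 ≤ ρ²=57; F_rep = 36·(5,0)/25² = (0.2880,0.0000)
o2: d²=116 > ρ²=57 → inactive
F = F_att + ΣF_rep = (8.2880,16.0000)
p' = p + 1/5·F = (-5.3424,-1.8000)

Fx=8.2880 Fy=16.0000 x'=-5.3424 y'=-1.8000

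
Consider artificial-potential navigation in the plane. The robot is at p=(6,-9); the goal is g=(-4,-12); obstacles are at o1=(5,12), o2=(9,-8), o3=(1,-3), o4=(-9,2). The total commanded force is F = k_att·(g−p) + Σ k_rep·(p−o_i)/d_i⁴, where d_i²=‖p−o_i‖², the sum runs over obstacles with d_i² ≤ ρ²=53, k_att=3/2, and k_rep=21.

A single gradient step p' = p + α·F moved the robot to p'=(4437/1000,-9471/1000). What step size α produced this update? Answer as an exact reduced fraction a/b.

F_att = 3/2·(g−p) = 3/2·(-10,-3) = (-15.0000,-4.5000)
o1: d²=442 > ρ²=53 → inactive
o2: d²=10 ≤ ρ²=53; F_rep = 21·(-3,-1)/10² = (-0.6300,-0.2100)
o3: d²=61 > ρ²=53 → inactive
o4: d²=346 > ρ²=53 → inactive
F = F_att + ΣF_rep = (-15.6300,-4.7100)
Δp = p'−p = (-1.5630,-0.4710); α = Δx/Fx = (-1563/1000) / (-1563/100) = 1/10
check: Δy/Fy = (-471/1000) / (-471/100) = 1/10 ✓

α = 1/10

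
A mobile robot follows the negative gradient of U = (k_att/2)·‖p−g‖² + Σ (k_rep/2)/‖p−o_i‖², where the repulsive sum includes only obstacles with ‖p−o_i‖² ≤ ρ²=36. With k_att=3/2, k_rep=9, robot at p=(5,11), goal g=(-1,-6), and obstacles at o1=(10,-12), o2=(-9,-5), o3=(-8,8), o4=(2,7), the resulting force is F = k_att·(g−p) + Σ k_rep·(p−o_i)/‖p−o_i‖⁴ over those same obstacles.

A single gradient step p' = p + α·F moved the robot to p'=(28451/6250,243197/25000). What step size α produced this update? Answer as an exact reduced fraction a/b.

α = 1/20

F_att = 3/2·(g−p) = 3/2·(-6,-17) = (-9.0000,-25.5000)
o1: d²=554 > ρ²=36 → inactive
o2: d²=452 > ρ²=36 → inactive
o3: d²=178 > ρ²=36 → inactive
o4: d²=25 ≤ ρ²=36; F_rep = 9·(3,4)/25² = (0.0432,0.0576)
F = F_att + ΣF_rep = (-8.9568,-25.4424)
Δp = p'−p = (-0.4478,-1.2721); α = Δx/Fx = (-2799/6250) / (-5598/625) = 1/20
check: Δy/Fy = (-31803/25000) / (-31803/1250) = 1/20 ✓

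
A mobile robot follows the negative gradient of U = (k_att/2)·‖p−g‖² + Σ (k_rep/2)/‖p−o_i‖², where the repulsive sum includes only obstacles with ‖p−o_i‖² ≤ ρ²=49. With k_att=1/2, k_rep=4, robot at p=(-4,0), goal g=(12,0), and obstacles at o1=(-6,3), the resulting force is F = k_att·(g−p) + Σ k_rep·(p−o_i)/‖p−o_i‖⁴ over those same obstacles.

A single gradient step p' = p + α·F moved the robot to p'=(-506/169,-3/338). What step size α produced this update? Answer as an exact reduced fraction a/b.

α = 1/8

F_att = 1/2·(g−p) = 1/2·(16,0) = (8.0000,0.0000)
o1: d²=13 ≤ ρ²=49; F_rep = 4·(2,-3)/13² = (0.0473,-0.0710)
F = F_att + ΣF_rep = (8.0473,-0.0710)
Δp = p'−p = (1.0059,-0.0089); α = Δx/Fx = (170/169) / (1360/169) = 1/8
check: Δy/Fy = (-3/338) / (-12/169) = 1/8 ✓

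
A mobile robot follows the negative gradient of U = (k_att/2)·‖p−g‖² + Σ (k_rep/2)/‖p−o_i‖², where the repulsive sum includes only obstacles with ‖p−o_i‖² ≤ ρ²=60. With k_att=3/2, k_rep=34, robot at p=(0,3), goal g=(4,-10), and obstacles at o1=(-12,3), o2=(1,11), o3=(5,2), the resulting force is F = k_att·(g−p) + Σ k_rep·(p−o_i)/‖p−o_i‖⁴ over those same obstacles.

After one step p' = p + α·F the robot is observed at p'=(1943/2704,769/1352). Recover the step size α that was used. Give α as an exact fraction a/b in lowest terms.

F_att = 3/2·(g−p) = 3/2·(4,-13) = (6.0000,-19.5000)
o1: d²=144 > ρ²=60 → inactive
o2: d²=65 > ρ²=60 → inactive
o3: d²=26 ≤ ρ²=60; F_rep = 34·(-5,1)/26² = (-0.2515,0.0503)
F = F_att + ΣF_rep = (5.7485,-19.4497)
Δp = p'−p = (0.7186,-2.4312); α = Δx/Fx = (1943/2704) / (1943/338) = 1/8
check: Δy/Fy = (-3287/1352) / (-3287/169) = 1/8 ✓

α = 1/8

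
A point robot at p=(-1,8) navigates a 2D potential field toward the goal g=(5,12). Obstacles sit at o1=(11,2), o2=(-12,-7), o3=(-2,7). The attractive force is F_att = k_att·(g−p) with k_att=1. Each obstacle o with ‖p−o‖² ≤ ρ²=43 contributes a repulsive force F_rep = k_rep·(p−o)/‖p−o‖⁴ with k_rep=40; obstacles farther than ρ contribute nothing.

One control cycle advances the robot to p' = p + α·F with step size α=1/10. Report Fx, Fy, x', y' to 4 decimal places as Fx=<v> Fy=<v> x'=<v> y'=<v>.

F_att = 1·(g−p) = 1·(6,4) = (6.0000,4.0000)
o1: d²=180 > ρ²=43 → inactive
o2: d²=346 > ρ²=43 → inactive
o3: d²=2 ≤ ρ²=43; F_rep = 40·(1,1)/2² = (10.0000,10.0000)
F = F_att + ΣF_rep = (16.0000,14.0000)
p' = p + 1/10·F = (0.6000,9.4000)

Fx=16.0000 Fy=14.0000 x'=0.6000 y'=9.4000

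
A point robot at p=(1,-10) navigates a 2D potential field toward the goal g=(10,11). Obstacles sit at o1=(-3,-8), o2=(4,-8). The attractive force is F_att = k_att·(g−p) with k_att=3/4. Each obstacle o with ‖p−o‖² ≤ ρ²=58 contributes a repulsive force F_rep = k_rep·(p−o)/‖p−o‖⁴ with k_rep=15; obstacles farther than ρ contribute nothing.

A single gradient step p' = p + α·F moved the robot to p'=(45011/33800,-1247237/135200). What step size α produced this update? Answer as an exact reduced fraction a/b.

α = 1/20

F_att = 3/4·(g−p) = 3/4·(9,21) = (6.7500,15.7500)
o1: d²=20 ≤ ρ²=58; F_rep = 15·(4,-2)/20² = (0.1500,-0.0750)
o2: d²=13 ≤ ρ²=58; F_rep = 15·(-3,-2)/13² = (-0.2663,-0.1775)
F = F_att + ΣF_rep = (6.6337,15.4975)
Δp = p'−p = (0.3317,0.7749); α = Δx/Fx = (11211/33800) / (11211/1690) = 1/20
check: Δy/Fy = (104763/135200) / (104763/6760) = 1/20 ✓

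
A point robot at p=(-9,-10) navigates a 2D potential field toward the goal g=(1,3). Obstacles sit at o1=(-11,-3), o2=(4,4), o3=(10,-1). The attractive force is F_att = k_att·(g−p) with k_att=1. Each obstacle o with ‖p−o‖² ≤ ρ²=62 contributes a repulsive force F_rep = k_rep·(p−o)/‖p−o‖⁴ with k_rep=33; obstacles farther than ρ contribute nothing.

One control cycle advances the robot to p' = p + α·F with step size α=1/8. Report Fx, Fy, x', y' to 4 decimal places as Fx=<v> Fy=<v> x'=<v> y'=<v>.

Fx=10.0235 Fy=12.9178 x'=-7.7471 y'=-8.3853

F_att = 1·(g−p) = 1·(10,13) = (10.0000,13.0000)
o1: d²=53 ≤ ρ²=62; F_rep = 33·(2,-7)/53² = (0.0235,-0.0822)
o2: d²=365 > ρ²=62 → inactive
o3: d²=442 > ρ²=62 → inactive
F = F_att + ΣF_rep = (10.0235,12.9178)
p' = p + 1/8·F = (-7.7471,-8.3853)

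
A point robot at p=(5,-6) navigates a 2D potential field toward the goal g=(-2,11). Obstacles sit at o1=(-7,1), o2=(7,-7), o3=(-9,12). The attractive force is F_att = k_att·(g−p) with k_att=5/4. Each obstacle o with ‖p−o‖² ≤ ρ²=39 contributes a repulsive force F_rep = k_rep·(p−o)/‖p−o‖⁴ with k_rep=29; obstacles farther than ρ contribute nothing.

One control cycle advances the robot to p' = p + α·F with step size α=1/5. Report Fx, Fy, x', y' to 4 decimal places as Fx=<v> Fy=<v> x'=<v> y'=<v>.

F_att = 5/4·(g−p) = 5/4·(-7,17) = (-8.7500,21.2500)
o1: d²=193 > ρ²=39 → inactive
o2: d²=5 ≤ ρ²=39; F_rep = 29·(-2,1)/5² = (-2.3200,1.1600)
o3: d²=520 > ρ²=39 → inactive
F = F_att + ΣF_rep = (-11.0700,22.4100)
p' = p + 1/5·F = (2.7860,-1.5180)

Fx=-11.0700 Fy=22.4100 x'=2.7860 y'=-1.5180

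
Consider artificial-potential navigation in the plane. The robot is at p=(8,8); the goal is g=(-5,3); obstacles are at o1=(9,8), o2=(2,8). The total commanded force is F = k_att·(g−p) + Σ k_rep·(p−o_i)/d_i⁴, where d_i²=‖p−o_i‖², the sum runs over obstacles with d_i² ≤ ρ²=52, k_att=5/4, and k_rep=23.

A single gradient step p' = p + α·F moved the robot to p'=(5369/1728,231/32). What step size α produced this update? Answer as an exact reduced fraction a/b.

F_att = 5/4·(g−p) = 5/4·(-13,-5) = (-16.2500,-6.2500)
o1: d²=1 ≤ ρ²=52; F_rep = 23·(-1,0)/1² = (-23.0000,0.0000)
o2: d²=36 ≤ ρ²=52; F_rep = 23·(6,0)/36² = (0.1065,0.0000)
F = F_att + ΣF_rep = (-39.1435,-6.2500)
Δp = p'−p = (-4.8929,-0.7812); α = Δx/Fx = (-8455/1728) / (-8455/216) = 1/8
check: Δy/Fy = (-25/32) / (-25/4) = 1/8 ✓

α = 1/8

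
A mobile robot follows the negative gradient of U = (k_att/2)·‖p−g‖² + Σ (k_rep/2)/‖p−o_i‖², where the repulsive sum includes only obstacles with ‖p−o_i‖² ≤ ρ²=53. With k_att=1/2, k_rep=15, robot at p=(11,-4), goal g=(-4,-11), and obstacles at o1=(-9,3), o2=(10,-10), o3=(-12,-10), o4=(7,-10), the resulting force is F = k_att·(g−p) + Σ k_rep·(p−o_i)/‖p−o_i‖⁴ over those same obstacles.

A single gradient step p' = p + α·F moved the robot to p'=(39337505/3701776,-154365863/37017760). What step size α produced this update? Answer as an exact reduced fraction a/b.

α = 1/20

F_att = 1/2·(g−p) = 1/2·(-15,-7) = (-7.5000,-3.5000)
o1: d²=449 > ρ²=53 → inactive
o2: d²=37 ≤ ρ²=53; F_rep = 15·(1,6)/37² = (0.0110,0.0657)
o3: d²=565 > ρ²=53 → inactive
o4: d²=52 ≤ ρ²=53; F_rep = 15·(4,6)/52² = (0.0222,0.0333)
F = F_att + ΣF_rep = (-7.4669,-3.4010)
Δp = p'−p = (-0.3733,-0.1700); α = Δx/Fx = (-1382031/3701776) / (-6910155/925444) = 1/20
check: Δy/Fy = (-6294823/37017760) / (-6294823/1850888) = 1/20 ✓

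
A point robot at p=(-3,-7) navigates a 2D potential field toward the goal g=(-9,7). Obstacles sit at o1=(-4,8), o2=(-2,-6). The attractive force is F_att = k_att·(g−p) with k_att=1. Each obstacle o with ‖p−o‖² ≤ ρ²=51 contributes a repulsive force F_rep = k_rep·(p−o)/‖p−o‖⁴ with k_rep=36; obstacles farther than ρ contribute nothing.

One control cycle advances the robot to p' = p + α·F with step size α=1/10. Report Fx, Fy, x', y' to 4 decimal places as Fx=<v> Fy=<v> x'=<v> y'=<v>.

Fx=-15.0000 Fy=5.0000 x'=-4.5000 y'=-6.5000

F_att = 1·(g−p) = 1·(-6,14) = (-6.0000,14.0000)
o1: d²=226 > ρ²=51 → inactive
o2: d²=2 ≤ ρ²=51; F_rep = 36·(-1,-1)/2² = (-9.0000,-9.0000)
F = F_att + ΣF_rep = (-15.0000,5.0000)
p' = p + 1/10·F = (-4.5000,-6.5000)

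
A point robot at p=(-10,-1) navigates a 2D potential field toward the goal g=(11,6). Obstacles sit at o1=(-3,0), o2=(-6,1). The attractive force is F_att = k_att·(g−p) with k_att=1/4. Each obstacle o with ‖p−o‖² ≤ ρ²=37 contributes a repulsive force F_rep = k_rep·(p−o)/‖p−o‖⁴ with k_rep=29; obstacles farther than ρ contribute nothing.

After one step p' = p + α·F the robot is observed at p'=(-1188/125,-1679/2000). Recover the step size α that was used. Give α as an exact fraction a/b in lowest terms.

α = 1/10

F_att = 1/4·(g−p) = 1/4·(21,7) = (5.2500,1.7500)
o1: d²=50 > ρ²=37 → inactive
o2: d²=20 ≤ ρ²=37; F_rep = 29·(-4,-2)/20² = (-0.2900,-0.1450)
F = F_att + ΣF_rep = (4.9600,1.6050)
Δp = p'−p = (0.4960,0.1605); α = Δx/Fx = (62/125) / (124/25) = 1/10
check: Δy/Fy = (321/2000) / (321/200) = 1/10 ✓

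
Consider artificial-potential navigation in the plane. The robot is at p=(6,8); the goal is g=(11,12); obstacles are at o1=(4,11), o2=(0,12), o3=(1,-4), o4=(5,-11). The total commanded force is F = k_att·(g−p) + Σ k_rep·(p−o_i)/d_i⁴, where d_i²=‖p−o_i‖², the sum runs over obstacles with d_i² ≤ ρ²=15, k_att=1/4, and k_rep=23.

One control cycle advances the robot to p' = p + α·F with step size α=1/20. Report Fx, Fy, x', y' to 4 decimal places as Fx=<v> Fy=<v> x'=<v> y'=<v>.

F_att = 1/4·(g−p) = 1/4·(5,4) = (1.2500,1.0000)
o1: d²=13 ≤ ρ²=15; F_rep = 23·(2,-3)/13² = (0.2722,-0.4083)
o2: d²=52 > ρ²=15 → inactive
o3: d²=169 > ρ²=15 → inactive
o4: d²=362 > ρ²=15 → inactive
F = F_att + ΣF_rep = (1.5222,0.5917)
p' = p + 1/20·F = (6.0761,8.0296)

Fx=1.5222 Fy=0.5917 x'=6.0761 y'=8.0296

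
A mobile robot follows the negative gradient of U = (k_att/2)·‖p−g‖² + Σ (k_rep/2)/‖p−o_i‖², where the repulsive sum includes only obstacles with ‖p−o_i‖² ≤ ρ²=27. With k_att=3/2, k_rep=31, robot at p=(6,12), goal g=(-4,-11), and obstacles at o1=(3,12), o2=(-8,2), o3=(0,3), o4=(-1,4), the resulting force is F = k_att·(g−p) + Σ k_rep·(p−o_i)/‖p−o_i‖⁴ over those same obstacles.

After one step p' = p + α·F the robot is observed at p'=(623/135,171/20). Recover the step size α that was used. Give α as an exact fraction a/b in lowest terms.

F_att = 3/2·(g−p) = 3/2·(-10,-23) = (-15.0000,-34.5000)
o1: d²=9 ≤ ρ²=27; F_rep = 31·(3,0)/9² = (1.1481,0.0000)
o2: d²=296 > ρ²=27 → inactive
o3: d²=117 > ρ²=27 → inactive
o4: d²=113 > ρ²=27 → inactive
F = F_att + ΣF_rep = (-13.8519,-34.5000)
Δp = p'−p = (-1.3852,-3.4500); α = Δx/Fx = (-187/135) / (-374/27) = 1/10
check: Δy/Fy = (-69/20) / (-69/2) = 1/10 ✓

α = 1/10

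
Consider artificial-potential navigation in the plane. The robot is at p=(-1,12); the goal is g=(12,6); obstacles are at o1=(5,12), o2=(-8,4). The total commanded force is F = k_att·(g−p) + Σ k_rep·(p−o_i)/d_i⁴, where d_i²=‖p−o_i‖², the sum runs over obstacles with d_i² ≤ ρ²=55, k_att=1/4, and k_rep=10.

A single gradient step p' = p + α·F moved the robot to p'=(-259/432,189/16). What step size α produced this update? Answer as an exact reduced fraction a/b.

F_att = 1/4·(g−p) = 1/4·(13,-6) = (3.2500,-1.5000)
o1: d²=36 ≤ ρ²=55; F_rep = 10·(-6,0)/36² = (-0.0463,0.0000)
o2: d²=113 > ρ²=55 → inactive
F = F_att + ΣF_rep = (3.2037,-1.5000)
Δp = p'−p = (0.4005,-0.1875); α = Δx/Fx = (173/432) / (173/54) = 1/8
check: Δy/Fy = (-3/16) / (-3/2) = 1/8 ✓

α = 1/8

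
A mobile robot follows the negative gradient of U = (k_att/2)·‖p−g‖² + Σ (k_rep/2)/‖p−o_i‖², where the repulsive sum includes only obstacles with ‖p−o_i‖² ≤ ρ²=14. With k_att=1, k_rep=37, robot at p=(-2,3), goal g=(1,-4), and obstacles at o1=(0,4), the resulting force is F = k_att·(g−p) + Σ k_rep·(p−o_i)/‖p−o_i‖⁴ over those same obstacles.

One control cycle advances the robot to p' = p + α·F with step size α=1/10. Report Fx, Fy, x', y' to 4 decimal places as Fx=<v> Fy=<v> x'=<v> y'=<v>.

F_att = 1·(g−p) = 1·(3,-7) = (3.0000,-7.0000)
o1: d²=5 ≤ ρ²=14; F_rep = 37·(-2,-1)/5² = (-2.9600,-1.4800)
F = F_att + ΣF_rep = (0.0400,-8.4800)
p' = p + 1/10·F = (-1.9960,2.1520)

Fx=0.0400 Fy=-8.4800 x'=-1.9960 y'=2.1520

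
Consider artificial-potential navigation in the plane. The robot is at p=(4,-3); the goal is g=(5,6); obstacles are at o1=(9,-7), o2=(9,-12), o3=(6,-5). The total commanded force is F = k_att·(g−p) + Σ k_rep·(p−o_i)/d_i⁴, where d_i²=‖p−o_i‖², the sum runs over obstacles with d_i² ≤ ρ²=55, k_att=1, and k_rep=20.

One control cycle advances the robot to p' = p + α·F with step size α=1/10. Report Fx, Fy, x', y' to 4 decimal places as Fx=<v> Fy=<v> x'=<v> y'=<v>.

Fx=0.3155 Fy=9.6726 x'=4.0316 y'=-2.0327

F_att = 1·(g−p) = 1·(1,9) = (1.0000,9.0000)
o1: d²=41 ≤ ρ²=55; F_rep = 20·(-5,4)/41² = (-0.0595,0.0476)
o2: d²=106 > ρ²=55 → inactive
o3: d²=8 ≤ ρ²=55; F_rep = 20·(-2,2)/8² = (-0.6250,0.6250)
F = F_att + ΣF_rep = (0.3155,9.6726)
p' = p + 1/10·F = (4.0316,-2.0327)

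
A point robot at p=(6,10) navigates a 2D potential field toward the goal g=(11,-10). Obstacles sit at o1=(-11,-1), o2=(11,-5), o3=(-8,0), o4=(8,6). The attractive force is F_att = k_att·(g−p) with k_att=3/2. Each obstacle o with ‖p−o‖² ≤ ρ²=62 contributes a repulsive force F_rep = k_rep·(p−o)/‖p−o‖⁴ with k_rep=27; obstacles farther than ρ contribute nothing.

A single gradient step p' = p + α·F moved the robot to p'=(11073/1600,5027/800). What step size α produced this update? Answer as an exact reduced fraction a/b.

α = 1/8

F_att = 3/2·(g−p) = 3/2·(5,-20) = (7.5000,-30.0000)
o1: d²=410 > ρ²=62 → inactive
o2: d²=250 > ρ²=62 → inactive
o3: d²=296 > ρ²=62 → inactive
o4: d²=20 ≤ ρ²=62; F_rep = 27·(-2,4)/20² = (-0.1350,0.2700)
F = F_att + ΣF_rep = (7.3650,-29.7300)
Δp = p'−p = (0.9206,-3.7163); α = Δx/Fx = (1473/1600) / (1473/200) = 1/8
check: Δy/Fy = (-2973/800) / (-2973/100) = 1/8 ✓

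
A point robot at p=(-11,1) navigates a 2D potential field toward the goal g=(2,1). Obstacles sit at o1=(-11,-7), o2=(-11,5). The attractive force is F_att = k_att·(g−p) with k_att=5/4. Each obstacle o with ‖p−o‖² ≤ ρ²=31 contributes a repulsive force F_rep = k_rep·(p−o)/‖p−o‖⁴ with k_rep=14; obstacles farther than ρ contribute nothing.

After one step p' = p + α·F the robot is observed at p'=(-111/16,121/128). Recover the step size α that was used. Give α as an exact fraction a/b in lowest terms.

F_att = 5/4·(g−p) = 5/4·(13,0) = (16.2500,0.0000)
o1: d²=64 > ρ²=31 → inactive
o2: d²=16 ≤ ρ²=31; F_rep = 14·(0,-4)/16² = (0.0000,-0.2188)
F = F_att + ΣF_rep = (16.2500,-0.2188)
Δp = p'−p = (4.0625,-0.0547); α = Δx/Fx = (65/16) / (65/4) = 1/4
check: Δy/Fy = (-7/128) / (-7/32) = 1/4 ✓

α = 1/4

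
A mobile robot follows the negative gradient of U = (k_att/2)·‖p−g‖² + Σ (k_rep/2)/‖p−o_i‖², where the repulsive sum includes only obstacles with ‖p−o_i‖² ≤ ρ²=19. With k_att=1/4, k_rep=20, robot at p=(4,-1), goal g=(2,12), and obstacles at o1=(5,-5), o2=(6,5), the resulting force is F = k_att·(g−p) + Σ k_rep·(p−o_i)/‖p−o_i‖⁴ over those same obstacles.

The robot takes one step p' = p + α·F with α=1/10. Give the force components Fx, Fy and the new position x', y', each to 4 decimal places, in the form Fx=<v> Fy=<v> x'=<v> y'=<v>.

F_att = 1/4·(g−p) = 1/4·(-2,13) = (-0.5000,3.2500)
o1: d²=17 ≤ ρ²=19; F_rep = 20·(-1,4)/17² = (-0.0692,0.2768)
o2: d²=40 > ρ²=19 → inactive
F = F_att + ΣF_rep = (-0.5692,3.5268)
p' = p + 1/10·F = (3.9431,-0.6473)

Fx=-0.5692 Fy=3.5268 x'=3.9431 y'=-0.6473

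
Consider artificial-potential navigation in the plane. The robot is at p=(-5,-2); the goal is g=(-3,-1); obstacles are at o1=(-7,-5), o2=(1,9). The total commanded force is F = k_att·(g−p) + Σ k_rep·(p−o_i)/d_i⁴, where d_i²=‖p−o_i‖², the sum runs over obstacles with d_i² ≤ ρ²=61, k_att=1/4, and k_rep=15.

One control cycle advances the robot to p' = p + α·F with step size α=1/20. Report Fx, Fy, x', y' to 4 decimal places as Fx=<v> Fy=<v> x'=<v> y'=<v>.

F_att = 1/4·(g−p) = 1/4·(2,1) = (0.5000,0.2500)
o1: d²=13 ≤ ρ²=61; F_rep = 15·(2,3)/13² = (0.1775,0.2663)
o2: d²=157 > ρ²=61 → inactive
F = F_att + ΣF_rep = (0.6775,0.5163)
p' = p + 1/20·F = (-4.9661,-1.9742)

Fx=0.6775 Fy=0.5163 x'=-4.9661 y'=-1.9742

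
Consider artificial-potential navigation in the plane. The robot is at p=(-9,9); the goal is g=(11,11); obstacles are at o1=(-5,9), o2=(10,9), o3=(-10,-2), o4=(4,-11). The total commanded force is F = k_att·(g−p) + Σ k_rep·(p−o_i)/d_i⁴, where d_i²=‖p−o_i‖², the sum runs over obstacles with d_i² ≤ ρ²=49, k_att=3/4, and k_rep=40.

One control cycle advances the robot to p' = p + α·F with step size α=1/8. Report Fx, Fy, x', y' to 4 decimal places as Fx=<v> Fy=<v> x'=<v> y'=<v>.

Fx=14.3750 Fy=1.5000 x'=-7.2031 y'=9.1875

F_att = 3/4·(g−p) = 3/4·(20,2) = (15.0000,1.5000)
o1: d²=16 ≤ ρ²=49; F_rep = 40·(-4,0)/16² = (-0.6250,0.0000)
o2: d²=361 > ρ²=49 → inactive
o3: d²=122 > ρ²=49 → inactive
o4: d²=569 > ρ²=49 → inactive
F = F_att + ΣF_rep = (14.3750,1.5000)
p' = p + 1/8·F = (-7.2031,9.1875)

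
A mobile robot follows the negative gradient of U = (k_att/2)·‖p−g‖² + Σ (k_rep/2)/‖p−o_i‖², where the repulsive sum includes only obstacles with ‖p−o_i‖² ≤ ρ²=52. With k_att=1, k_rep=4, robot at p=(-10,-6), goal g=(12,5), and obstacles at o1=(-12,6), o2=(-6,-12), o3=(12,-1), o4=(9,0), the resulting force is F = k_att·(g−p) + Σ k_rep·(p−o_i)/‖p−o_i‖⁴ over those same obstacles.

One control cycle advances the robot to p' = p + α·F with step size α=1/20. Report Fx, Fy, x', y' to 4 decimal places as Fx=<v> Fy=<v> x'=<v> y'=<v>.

F_att = 1·(g−p) = 1·(22,11) = (22.0000,11.0000)
o1: d²=148 > ρ²=52 → inactive
o2: d²=52 ≤ ρ²=52; F_rep = 4·(-4,6)/52² = (-0.0059,0.0089)
o3: d²=509 > ρ²=52 → inactive
o4: d²=397 > ρ²=52 → inactive
F = F_att + ΣF_rep = (21.9941,11.0089)
p' = p + 1/20·F = (-8.9003,-5.4496)

Fx=21.9941 Fy=11.0089 x'=-8.9003 y'=-5.4496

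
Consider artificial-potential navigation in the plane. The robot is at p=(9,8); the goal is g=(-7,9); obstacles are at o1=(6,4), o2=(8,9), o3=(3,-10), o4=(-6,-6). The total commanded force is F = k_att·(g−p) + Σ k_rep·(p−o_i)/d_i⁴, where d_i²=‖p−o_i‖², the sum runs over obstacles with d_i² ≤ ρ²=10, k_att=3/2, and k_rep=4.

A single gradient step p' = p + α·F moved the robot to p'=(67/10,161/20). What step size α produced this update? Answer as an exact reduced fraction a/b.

F_att = 3/2·(g−p) = 3/2·(-16,1) = (-24.0000,1.5000)
o1: d²=25 > ρ²=10 → inactive
o2: d²=2 ≤ ρ²=10; F_rep = 4·(1,-1)/2² = (1.0000,-1.0000)
o3: d²=360 > ρ²=10 → inactive
o4: d²=421 > ρ²=10 → inactive
F = F_att + ΣF_rep = (-23.0000,0.5000)
Δp = p'−p = (-2.3000,0.0500); α = Δx/Fx = (-23/10) / (-23) = 1/10
check: Δy/Fy = (1/20) / (1/2) = 1/10 ✓

α = 1/10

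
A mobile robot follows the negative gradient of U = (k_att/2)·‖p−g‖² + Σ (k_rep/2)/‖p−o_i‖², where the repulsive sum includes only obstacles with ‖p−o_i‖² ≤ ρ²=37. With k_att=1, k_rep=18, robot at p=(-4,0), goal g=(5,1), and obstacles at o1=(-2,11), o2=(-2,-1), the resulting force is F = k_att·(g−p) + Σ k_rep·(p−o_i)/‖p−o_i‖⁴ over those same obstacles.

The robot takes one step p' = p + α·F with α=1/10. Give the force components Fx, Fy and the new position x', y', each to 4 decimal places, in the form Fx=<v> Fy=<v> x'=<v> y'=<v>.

F_att = 1·(g−p) = 1·(9,1) = (9.0000,1.0000)
o1: d²=125 > ρ²=37 → inactive
o2: d²=5 ≤ ρ²=37; F_rep = 18·(-2,1)/5² = (-1.4400,0.7200)
F = F_att + ΣF_rep = (7.5600,1.7200)
p' = p + 1/10·F = (-3.2440,0.1720)

Fx=7.5600 Fy=1.7200 x'=-3.2440 y'=0.1720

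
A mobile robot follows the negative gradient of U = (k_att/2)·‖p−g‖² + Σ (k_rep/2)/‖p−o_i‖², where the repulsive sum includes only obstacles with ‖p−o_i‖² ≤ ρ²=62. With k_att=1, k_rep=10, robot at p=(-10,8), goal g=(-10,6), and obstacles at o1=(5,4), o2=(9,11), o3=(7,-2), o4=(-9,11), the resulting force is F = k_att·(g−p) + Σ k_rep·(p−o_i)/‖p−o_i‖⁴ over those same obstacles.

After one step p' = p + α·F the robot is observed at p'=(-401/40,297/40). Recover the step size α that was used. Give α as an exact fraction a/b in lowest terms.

α = 1/4

F_att = 1·(g−p) = 1·(0,-2) = (0.0000,-2.0000)
o1: d²=241 > ρ²=62 → inactive
o2: d²=370 > ρ²=62 → inactive
o3: d²=389 > ρ²=62 → inactive
o4: d²=10 ≤ ρ²=62; F_rep = 10·(-1,-3)/10² = (-0.1000,-0.3000)
F = F_att + ΣF_rep = (-0.1000,-2.3000)
Δp = p'−p = (-0.0250,-0.5750); α = Δx/Fx = (-1/40) / (-1/10) = 1/4
check: Δy/Fy = (-23/40) / (-23/10) = 1/4 ✓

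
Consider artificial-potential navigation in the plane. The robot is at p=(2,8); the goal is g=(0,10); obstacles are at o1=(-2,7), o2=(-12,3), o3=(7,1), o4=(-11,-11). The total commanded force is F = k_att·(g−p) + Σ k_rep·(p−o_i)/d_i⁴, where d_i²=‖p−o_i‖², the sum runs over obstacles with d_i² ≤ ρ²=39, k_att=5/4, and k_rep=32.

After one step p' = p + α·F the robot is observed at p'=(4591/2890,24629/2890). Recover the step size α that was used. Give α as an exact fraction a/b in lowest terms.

F_att = 5/4·(g−p) = 5/4·(-2,2) = (-2.5000,2.5000)
o1: d²=17 ≤ ρ²=39; F_rep = 32·(4,1)/17² = (0.4429,0.1107)
o2: d²=221 > ρ²=39 → inactive
o3: d²=74 > ρ²=39 → inactive
o4: d²=530 > ρ²=39 → inactive
F = F_att + ΣF_rep = (-2.0571,2.6107)
Δp = p'−p = (-0.4114,0.5221); α = Δx/Fx = (-1189/2890) / (-1189/578) = 1/5
check: Δy/Fy = (1509/2890) / (1509/578) = 1/5 ✓

α = 1/5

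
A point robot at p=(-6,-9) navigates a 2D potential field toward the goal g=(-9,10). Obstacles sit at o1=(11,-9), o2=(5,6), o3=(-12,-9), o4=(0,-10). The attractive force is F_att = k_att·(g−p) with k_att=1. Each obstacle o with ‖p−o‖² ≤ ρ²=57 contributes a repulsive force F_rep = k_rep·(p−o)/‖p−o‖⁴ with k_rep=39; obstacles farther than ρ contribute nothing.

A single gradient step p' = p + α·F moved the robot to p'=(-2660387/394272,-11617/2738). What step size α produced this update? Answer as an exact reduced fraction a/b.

α = 1/4

F_att = 1·(g−p) = 1·(-3,19) = (-3.0000,19.0000)
o1: d²=289 > ρ²=57 → inactive
o2: d²=346 > ρ²=57 → inactive
o3: d²=36 ≤ ρ²=57; F_rep = 39·(6,0)/36² = (0.1806,0.0000)
o4: d²=37 ≤ ρ²=57; F_rep = 39·(-6,1)/37² = (-0.1709,0.0285)
F = F_att + ΣF_rep = (-2.9904,19.0285)
Δp = p'−p = (-0.7476,4.7571); α = Δx/Fx = (-294755/394272) / (-294755/98568) = 1/4
check: Δy/Fy = (13025/2738) / (26050/1369) = 1/4 ✓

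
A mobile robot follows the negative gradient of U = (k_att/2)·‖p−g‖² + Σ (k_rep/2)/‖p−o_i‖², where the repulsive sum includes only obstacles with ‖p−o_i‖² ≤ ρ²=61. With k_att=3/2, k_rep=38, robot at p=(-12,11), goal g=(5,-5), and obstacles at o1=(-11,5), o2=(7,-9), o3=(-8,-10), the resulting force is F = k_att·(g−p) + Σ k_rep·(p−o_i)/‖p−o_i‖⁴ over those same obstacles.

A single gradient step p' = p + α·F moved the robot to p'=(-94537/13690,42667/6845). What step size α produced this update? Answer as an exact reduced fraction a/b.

α = 1/5

F_att = 3/2·(g−p) = 3/2·(17,-16) = (25.5000,-24.0000)
o1: d²=37 ≤ ρ²=61; F_rep = 38·(-1,6)/37² = (-0.0278,0.1665)
o2: d²=761 > ρ²=61 → inactive
o3: d²=457 > ρ²=61 → inactive
F = F_att + ΣF_rep = (25.4722,-23.8335)
Δp = p'−p = (5.0944,-4.7667); α = Δx/Fx = (69743/13690) / (69743/2738) = 1/5
check: Δy/Fy = (-32628/6845) / (-32628/1369) = 1/5 ✓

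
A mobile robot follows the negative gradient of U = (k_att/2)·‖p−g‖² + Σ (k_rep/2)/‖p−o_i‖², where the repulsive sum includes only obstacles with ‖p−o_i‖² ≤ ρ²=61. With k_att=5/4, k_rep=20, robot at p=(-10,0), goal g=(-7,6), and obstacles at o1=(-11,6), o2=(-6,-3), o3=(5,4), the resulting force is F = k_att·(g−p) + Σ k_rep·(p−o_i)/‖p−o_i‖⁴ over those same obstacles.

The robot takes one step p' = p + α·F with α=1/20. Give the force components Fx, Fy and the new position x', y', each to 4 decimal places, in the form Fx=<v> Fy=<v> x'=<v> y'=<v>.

F_att = 5/4·(g−p) = 5/4·(3,6) = (3.7500,7.5000)
o1: d²=37 ≤ ρ²=61; F_rep = 20·(1,-6)/37² = (0.0146,-0.0877)
o2: d²=25 ≤ ρ²=61; F_rep = 20·(-4,3)/25² = (-0.1280,0.0960)
o3: d²=241 > ρ²=61 → inactive
F = F_att + ΣF_rep = (3.6366,7.5083)
p' = p + 1/20·F = (-9.8182,0.3754)

Fx=3.6366 Fy=7.5083 x'=-9.8182 y'=0.3754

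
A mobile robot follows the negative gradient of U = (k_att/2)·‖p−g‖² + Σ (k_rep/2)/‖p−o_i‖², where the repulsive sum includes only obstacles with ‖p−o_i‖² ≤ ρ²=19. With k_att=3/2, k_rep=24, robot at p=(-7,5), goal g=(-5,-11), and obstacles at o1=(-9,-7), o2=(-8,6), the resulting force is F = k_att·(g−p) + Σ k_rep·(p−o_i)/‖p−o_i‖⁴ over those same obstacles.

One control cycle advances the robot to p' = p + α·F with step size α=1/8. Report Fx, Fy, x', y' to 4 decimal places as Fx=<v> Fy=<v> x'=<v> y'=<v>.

F_att = 3/2·(g−p) = 3/2·(2,-16) = (3.0000,-24.0000)
o1: d²=148 > ρ²=19 → inactive
o2: d²=2 ≤ ρ²=19; F_rep = 24·(1,-1)/2² = (6.0000,-6.0000)
F = F_att + ΣF_rep = (9.0000,-30.0000)
p' = p + 1/8·F = (-5.8750,1.2500)

Fx=9.0000 Fy=-30.0000 x'=-5.8750 y'=1.2500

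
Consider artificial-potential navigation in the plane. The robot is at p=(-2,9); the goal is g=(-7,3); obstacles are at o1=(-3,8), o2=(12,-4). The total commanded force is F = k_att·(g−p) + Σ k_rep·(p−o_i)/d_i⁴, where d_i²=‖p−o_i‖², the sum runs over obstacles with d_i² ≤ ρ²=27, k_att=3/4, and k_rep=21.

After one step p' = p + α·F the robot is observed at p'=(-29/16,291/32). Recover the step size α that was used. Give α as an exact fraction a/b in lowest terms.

F_att = 3/4·(g−p) = 3/4·(-5,-6) = (-3.7500,-4.5000)
o1: d²=2 ≤ ρ²=27; F_rep = 21·(1,1)/2² = (5.2500,5.2500)
o2: d²=365 > ρ²=27 → inactive
F = F_att + ΣF_rep = (1.5000,0.7500)
Δp = p'−p = (0.1875,0.0938); α = Δx/Fx = (3/16) / (3/2) = 1/8
check: Δy/Fy = (3/32) / (3/4) = 1/8 ✓

α = 1/8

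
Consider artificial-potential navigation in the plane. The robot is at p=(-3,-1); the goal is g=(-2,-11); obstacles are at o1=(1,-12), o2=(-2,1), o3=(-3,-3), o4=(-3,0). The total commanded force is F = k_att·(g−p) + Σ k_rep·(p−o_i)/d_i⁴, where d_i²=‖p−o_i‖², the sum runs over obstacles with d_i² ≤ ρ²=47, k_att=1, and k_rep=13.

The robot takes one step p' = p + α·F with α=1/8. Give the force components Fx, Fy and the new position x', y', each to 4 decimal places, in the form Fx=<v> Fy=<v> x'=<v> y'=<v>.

F_att = 1·(g−p) = 1·(1,-10) = (1.0000,-10.0000)
o1: d²=137 > ρ²=47 → inactive
o2: d²=5 ≤ ρ²=47; F_rep = 13·(-1,-2)/5² = (-0.5200,-1.0400)
o3: d²=4 ≤ ρ²=47; F_rep = 13·(0,2)/4² = (0.0000,1.6250)
o4: d²=1 ≤ ρ²=47; F_rep = 13·(0,-1)/1² = (0.0000,-13.0000)
F = F_att + ΣF_rep = (0.4800,-22.4150)
p' = p + 1/8·F = (-2.9400,-3.8019)

Fx=0.4800 Fy=-22.4150 x'=-2.9400 y'=-3.8019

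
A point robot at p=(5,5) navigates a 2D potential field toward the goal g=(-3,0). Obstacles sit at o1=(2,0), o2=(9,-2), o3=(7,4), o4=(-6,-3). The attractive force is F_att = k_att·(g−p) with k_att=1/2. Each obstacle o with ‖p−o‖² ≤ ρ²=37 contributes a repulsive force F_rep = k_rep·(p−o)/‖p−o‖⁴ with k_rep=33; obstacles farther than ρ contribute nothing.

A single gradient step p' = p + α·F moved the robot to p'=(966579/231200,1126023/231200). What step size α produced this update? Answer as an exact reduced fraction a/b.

F_att = 1/2·(g−p) = 1/2·(-8,-5) = (-4.0000,-2.5000)
o1: d²=34 ≤ ρ²=37; F_rep = 33·(3,5)/34² = (0.0856,0.1427)
o2: d²=65 > ρ²=37 → inactive
o3: d²=5 ≤ ρ²=37; F_rep = 33·(-2,1)/5² = (-2.6400,1.3200)
o4: d²=185 > ρ²=37 → inactive
F = F_att + ΣF_rep = (-6.5544,-1.0373)
Δp = p'−p = (-0.8193,-0.1297); α = Δx/Fx = (-189421/231200) / (-189421/28900) = 1/8
check: Δy/Fy = (-29977/231200) / (-29977/28900) = 1/8 ✓

α = 1/8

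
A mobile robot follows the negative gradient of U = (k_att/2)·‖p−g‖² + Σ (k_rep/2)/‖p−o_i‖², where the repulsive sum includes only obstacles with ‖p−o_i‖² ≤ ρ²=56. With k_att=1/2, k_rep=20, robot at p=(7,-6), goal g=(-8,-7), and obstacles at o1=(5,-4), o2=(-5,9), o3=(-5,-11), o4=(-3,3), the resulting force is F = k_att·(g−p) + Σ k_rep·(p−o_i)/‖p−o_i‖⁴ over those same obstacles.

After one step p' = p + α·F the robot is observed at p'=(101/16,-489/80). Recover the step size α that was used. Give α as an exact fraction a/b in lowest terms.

α = 1/10

F_att = 1/2·(g−p) = 1/2·(-15,-1) = (-7.5000,-0.5000)
o1: d²=8 ≤ ρ²=56; F_rep = 20·(2,-2)/8² = (0.6250,-0.6250)
o2: d²=369 > ρ²=56 → inactive
o3: d²=169 > ρ²=56 → inactive
o4: d²=181 > ρ²=56 → inactive
F = F_att + ΣF_rep = (-6.8750,-1.1250)
Δp = p'−p = (-0.6875,-0.1125); α = Δx/Fx = (-11/16) / (-55/8) = 1/10
check: Δy/Fy = (-9/80) / (-9/8) = 1/10 ✓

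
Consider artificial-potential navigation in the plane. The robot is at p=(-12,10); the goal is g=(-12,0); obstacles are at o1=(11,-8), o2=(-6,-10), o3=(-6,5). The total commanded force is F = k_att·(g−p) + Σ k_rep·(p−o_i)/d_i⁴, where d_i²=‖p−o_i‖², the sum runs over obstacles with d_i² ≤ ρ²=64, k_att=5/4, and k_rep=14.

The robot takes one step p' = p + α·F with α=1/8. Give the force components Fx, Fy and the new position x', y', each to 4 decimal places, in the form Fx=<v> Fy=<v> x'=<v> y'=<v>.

F_att = 5/4·(g−p) = 5/4·(0,-10) = (0.0000,-12.5000)
o1: d²=853 > ρ²=64 → inactive
o2: d²=436 > ρ²=64 → inactive
o3: d²=61 ≤ ρ²=64; F_rep = 14·(-6,5)/61² = (-0.0226,0.0188)
F = F_att + ΣF_rep = (-0.0226,-12.4812)
p' = p + 1/8·F = (-12.0028,8.4399)

Fx=-0.0226 Fy=-12.4812 x'=-12.0028 y'=8.4399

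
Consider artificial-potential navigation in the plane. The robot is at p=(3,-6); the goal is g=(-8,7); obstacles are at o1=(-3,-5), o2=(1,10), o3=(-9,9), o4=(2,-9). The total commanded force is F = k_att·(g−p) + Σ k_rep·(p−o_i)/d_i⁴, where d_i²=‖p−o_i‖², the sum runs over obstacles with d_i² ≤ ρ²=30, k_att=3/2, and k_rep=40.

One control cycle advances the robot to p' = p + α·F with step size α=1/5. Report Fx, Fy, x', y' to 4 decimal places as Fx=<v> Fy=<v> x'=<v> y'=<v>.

Fx=-16.1000 Fy=20.7000 x'=-0.2200 y'=-1.8600

F_att = 3/2·(g−p) = 3/2·(-11,13) = (-16.5000,19.5000)
o1: d²=37 > ρ²=30 → inactive
o2: d²=260 > ρ²=30 → inactive
o3: d²=369 > ρ²=30 → inactive
o4: d²=10 ≤ ρ²=30; F_rep = 40·(1,3)/10² = (0.4000,1.2000)
F = F_att + ΣF_rep = (-16.1000,20.7000)
p' = p + 1/5·F = (-0.2200,-1.8600)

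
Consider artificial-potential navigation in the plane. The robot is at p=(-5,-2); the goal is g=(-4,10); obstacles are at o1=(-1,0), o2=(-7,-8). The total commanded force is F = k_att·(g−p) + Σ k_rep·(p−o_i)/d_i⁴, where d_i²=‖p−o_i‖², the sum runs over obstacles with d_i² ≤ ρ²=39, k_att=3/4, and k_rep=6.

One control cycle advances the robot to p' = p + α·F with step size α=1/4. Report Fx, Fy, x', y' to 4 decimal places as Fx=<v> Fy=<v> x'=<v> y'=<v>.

F_att = 3/4·(g−p) = 3/4·(1,12) = (0.7500,9.0000)
o1: d²=20 ≤ ρ²=39; F_rep = 6·(-4,-2)/20² = (-0.0600,-0.0300)
o2: d²=40 > ρ²=39 → inactive
F = F_att + ΣF_rep = (0.6900,8.9700)
p' = p + 1/4·F = (-4.8275,0.2425)

Fx=0.6900 Fy=8.9700 x'=-4.8275 y'=0.2425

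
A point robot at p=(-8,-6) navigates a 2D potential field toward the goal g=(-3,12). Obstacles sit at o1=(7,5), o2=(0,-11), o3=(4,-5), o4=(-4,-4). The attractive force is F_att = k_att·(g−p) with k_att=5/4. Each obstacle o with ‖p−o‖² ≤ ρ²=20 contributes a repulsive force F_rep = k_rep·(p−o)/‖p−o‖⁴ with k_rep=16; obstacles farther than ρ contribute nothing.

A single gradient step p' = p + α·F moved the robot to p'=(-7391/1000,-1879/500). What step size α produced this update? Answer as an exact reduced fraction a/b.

α = 1/10

F_att = 5/4·(g−p) = 5/4·(5,18) = (6.2500,22.5000)
o1: d²=346 > ρ²=20 → inactive
o2: d²=89 > ρ²=20 → inactive
o3: d²=145 > ρ²=20 → inactive
o4: d²=20 ≤ ρ²=20; F_rep = 16·(-4,-2)/20² = (-0.1600,-0.0800)
F = F_att + ΣF_rep = (6.0900,22.4200)
Δp = p'−p = (0.6090,2.2420); α = Δx/Fx = (609/1000) / (609/100) = 1/10
check: Δy/Fy = (1121/500) / (1121/50) = 1/10 ✓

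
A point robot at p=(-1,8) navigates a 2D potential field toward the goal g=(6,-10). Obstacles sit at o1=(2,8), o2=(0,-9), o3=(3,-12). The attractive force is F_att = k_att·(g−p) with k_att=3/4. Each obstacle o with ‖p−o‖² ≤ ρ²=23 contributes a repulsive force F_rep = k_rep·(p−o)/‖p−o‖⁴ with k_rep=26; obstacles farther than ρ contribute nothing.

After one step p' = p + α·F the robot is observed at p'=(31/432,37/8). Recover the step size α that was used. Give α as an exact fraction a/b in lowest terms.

α = 1/4

F_att = 3/4·(g−p) = 3/4·(7,-18) = (5.2500,-13.5000)
o1: d²=9 ≤ ρ²=23; F_rep = 26·(-3,0)/9² = (-0.9630,0.0000)
o2: d²=290 > ρ²=23 → inactive
o3: d²=416 > ρ²=23 → inactive
F = F_att + ΣF_rep = (4.2870,-13.5000)
Δp = p'−p = (1.0718,-3.3750); α = Δx/Fx = (463/432) / (463/108) = 1/4
check: Δy/Fy = (-27/8) / (-27/2) = 1/4 ✓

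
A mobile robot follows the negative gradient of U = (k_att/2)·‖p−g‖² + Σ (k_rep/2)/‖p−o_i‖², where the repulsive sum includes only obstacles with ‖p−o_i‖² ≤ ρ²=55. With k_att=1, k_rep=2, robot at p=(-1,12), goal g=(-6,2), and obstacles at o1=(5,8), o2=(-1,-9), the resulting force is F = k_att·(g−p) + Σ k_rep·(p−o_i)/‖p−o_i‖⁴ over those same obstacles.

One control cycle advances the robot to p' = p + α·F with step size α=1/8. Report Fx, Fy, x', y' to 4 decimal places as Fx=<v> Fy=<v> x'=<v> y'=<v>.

Fx=-5.0044 Fy=-9.9970 x'=-1.6256 y'=10.7504

F_att = 1·(g−p) = 1·(-5,-10) = (-5.0000,-10.0000)
o1: d²=52 ≤ ρ²=55; F_rep = 2·(-6,4)/52² = (-0.0044,0.0030)
o2: d²=441 > ρ²=55 → inactive
F = F_att + ΣF_rep = (-5.0044,-9.9970)
p' = p + 1/8·F = (-1.6256,10.7504)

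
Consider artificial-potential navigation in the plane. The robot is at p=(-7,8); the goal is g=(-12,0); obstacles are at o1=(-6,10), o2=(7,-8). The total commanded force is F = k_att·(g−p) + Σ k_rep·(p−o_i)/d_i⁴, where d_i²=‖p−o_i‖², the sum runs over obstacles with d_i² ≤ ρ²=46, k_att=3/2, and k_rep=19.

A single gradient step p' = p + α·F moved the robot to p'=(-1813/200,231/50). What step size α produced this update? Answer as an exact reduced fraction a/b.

α = 1/4

F_att = 3/2·(g−p) = 3/2·(-5,-8) = (-7.5000,-12.0000)
o1: d²=5 ≤ ρ²=46; F_rep = 19·(-1,-2)/5² = (-0.7600,-1.5200)
o2: d²=452 > ρ²=46 → inactive
F = F_att + ΣF_rep = (-8.2600,-13.5200)
Δp = p'−p = (-2.0650,-3.3800); α = Δx/Fx = (-413/200) / (-413/50) = 1/4
check: Δy/Fy = (-169/50) / (-338/25) = 1/4 ✓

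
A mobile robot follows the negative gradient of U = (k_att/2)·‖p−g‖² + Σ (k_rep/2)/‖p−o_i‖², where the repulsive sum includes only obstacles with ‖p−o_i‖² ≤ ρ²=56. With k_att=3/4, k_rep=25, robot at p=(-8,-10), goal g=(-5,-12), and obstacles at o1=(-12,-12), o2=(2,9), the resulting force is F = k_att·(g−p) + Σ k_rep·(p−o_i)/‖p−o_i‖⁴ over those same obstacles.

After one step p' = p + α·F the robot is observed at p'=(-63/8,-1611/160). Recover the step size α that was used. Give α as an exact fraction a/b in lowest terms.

F_att = 3/4·(g−p) = 3/4·(3,-2) = (2.2500,-1.5000)
o1: d²=20 ≤ ρ²=56; F_rep = 25·(4,2)/20² = (0.2500,0.1250)
o2: d²=461 > ρ²=56 → inactive
F = F_att + ΣF_rep = (2.5000,-1.3750)
Δp = p'−p = (0.1250,-0.0688); α = Δx/Fx = (1/8) / (5/2) = 1/20
check: Δy/Fy = (-11/160) / (-11/8) = 1/20 ✓

α = 1/20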